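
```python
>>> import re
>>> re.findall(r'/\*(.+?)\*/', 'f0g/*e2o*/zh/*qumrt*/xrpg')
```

Lazy quantifiers expand one character at a time until the remainder of the pattern can match.
Matches: at [3:10] match '/*e2o*/', group 1 = 'e2o'; at [12:21] match '/*qumrt*/', group 1 = 'qumrt'.
`findall` collects group 1 from each match (2 total).

['e2o', 'qumrt']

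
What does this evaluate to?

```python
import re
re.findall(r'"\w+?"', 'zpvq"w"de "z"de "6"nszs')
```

Matches: at [4:7] → '"w"'; at [10:13] → '"z"'; at [16:19] → '"6"'.
`findall` yields the raw match text (3 of them) because the pattern has no groups.

['"w"', '"z"', '"6"']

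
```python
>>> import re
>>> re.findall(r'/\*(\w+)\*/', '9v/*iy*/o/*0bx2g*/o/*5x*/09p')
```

['iy', '0bx2g', '5x']

Scanning left to right: at [2:8] match '/*iy*/', group 1 = 'iy'; at [9:18] match '/*0bx2g*/', group 1 = '0bx2g'; at [19:25] match '/*5x*/', group 1 = '5x'.
`findall` collects group 1 from each match (3 total).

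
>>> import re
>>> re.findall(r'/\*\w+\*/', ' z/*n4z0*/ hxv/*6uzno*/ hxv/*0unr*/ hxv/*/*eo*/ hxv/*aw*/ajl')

['/*n4z0*/', '/*6uzno*/', '/*0unr*/', '/*eo*/', '/*aw*/']

No capturing groups, so `findall` returns the 5 full match strings.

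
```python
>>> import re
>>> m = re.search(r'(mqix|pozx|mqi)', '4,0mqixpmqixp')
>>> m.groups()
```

`|` is ordered: at each position the engine commits to the first alternative that works.
Unlike `match`, `search` isn't anchored — it looks for the pattern anywhere in the string.
The match spans [3:7] → 'mqix'.
Captured: group 1 = 'mqix'.

('mqix',)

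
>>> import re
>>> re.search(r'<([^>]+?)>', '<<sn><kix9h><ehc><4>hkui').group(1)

`search` walks the string left to right and returns the first match it finds.
The match spans [0:5] → '<<sn>'.
Captured: group 1 = '<sn'.

'<sn'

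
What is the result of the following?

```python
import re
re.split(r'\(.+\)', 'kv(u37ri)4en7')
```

`split` removes every match and returns the 2 fragments in between.

['kv', '4en7']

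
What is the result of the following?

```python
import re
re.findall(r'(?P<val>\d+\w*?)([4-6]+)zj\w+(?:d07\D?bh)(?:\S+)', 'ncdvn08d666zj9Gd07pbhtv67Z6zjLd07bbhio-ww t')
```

[('08d', '666')]

With 2 capturing groups, `findall` returns a 2-tuple per match.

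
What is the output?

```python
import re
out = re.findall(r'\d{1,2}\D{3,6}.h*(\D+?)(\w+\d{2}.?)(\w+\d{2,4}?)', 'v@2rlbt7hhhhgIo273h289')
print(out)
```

Because the quantifier is non-greedy, it stops expanding at the earliest point where the rest of the pattern can succeed.
With 3 capturing groups, `findall` returns a 3-tuple per match.

[('g', 'Io273h', '289')]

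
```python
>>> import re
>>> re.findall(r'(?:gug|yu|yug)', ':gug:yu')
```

['gug', 'yu']

Scanning left to right: at [1:4] → 'gug'; at [5:7] → 'yu'.
With no groups in the pattern, `findall` gives back each whole match — 2 here.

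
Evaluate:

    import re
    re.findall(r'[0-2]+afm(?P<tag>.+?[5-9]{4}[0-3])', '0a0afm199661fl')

['199661']

One capturing group, so `findall` returns just the captured substring from the one match — 1 in all.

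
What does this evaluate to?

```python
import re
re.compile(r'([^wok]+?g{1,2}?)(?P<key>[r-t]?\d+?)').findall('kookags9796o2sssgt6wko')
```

[('ag', 's9'), ('2sssg', 't6')]

The `?` after the quantifier makes it lazy — it takes as little as possible before letting the rest of the pattern try.
`findall` packs the 2 group values into a tuple for every match.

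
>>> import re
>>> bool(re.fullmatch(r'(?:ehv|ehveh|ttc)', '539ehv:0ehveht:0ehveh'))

False

For `fullmatch`, every character of the input must be accounted for by the pattern.
Here the string isn't matched end-to-end, so the call returns None, and `bool(None)` is False.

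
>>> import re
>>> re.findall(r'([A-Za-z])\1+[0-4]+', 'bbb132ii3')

['b', 'i']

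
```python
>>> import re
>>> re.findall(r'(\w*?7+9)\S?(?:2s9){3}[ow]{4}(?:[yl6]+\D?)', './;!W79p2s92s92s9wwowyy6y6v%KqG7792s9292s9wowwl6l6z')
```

['W79']

The pattern matches zero or more of a word character (lazy), then one or more of a literal '7', then a literal '9' (captured); then optionally a non-whitespace character, then the literal '2s9' repeated 3 times, then exactly 4 of one of [ow]; then one or more of one of [yl6], then optionally a non-digit (non-capturing group).
Scanning left to right: at [4:27] match 'W79p2s92s92s9wwowyy6y6v', group 1 = 'W79'.
Because there's exactly one group, `findall` drops the full match and keeps group 1 from the one hit.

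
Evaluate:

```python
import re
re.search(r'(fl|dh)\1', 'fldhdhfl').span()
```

The backreference `\1` re-matches whatever the first group consumed, character for character.
`re.search` scans for the first position where the pattern succeeds.
The match spans [2:6] → 'dhdh'.
Captured: group 1 = 'dh'.

(2, 6)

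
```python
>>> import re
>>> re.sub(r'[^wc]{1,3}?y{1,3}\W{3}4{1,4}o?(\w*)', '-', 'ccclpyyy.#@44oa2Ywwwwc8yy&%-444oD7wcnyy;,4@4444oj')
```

'ccc-&%-444oD7wcnyy;,4@4444oj'

This matches 1 to 3 of any character except [wc] (lazy), then 1 to 3 of a literal 'y'; then exactly 3 of a non-word character, then 1 to 4 of the literal '4', then optionally a literal 'o'; then zero or more of a word character (captured).
Each match is replaced by '-'.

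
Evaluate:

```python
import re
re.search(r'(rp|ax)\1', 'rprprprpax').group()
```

'rprp'

After group 1 captures some text, `\1` only succeeds where that same text appears again.
`search` walks the string left to right and returns the first match it finds.
The match spans [0:4] → 'rprp'.
Captured: group 1 = 'rp'.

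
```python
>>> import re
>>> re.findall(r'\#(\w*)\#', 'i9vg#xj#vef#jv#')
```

['xj', 'jv']

Scanning left to right: at [4:8] match '#xj#', group 1 = 'xj'; at [11:15] match '#jv#', group 1 = 'jv'.
`findall` collects group 1 from each match (2 total).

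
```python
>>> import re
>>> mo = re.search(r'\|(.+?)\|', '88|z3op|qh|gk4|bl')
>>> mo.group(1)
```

`search` walks the string left to right and returns the first match it finds.
The match spans [2:8] → '|z3op|'.
Captured: group 1 = 'z3op'.

'z3op'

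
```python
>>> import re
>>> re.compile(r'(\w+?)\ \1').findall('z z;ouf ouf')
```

After group 1 captures some text, `\1` only succeeds where that same text appears again.
Because there's exactly one group, `findall` drops the full match and keeps group 1 from each hit.

['z', 'ouf']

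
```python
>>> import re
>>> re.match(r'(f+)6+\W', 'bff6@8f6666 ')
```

Pattern: one or more of a literal 'f' (captured); then one or more of a literal '6', then a non-word character.
`re.match` only tries the pattern at the start of the string.
Here the string doesn't start with a match, so the call returns None.

None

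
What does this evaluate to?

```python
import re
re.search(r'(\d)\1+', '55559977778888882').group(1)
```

'5'

The backreference `\1` re-matches whatever the first group consumed, character for character.
`search` walks the string left to right and returns the first match it finds.
The match spans [0:4] → '5555'.
Captured: group 1 = '5'.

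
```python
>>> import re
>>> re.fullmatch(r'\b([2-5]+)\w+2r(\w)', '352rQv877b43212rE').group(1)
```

'352'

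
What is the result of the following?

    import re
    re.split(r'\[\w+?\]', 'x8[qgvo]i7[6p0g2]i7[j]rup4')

Splitting on the pattern gives 4 pieces.

['x8', 'i7', 'i7', 'rup4']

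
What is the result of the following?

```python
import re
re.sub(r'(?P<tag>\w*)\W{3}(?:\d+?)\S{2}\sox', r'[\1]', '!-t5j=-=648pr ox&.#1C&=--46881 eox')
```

This matches zero or more of a word character (captured as 'tag'); then exactly 3 of a non-word character; then one or more of a digit (lazy) (non-capturing group); then exactly 2 of a non-whitespace character, then whitespace, then the literal 'ox'.
Each match is replaced using the text its own group 1 captured.

'!-[t5j]&.#1C&=--46881 eox'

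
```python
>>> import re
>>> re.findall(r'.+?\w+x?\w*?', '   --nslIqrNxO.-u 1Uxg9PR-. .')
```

['   --nslIqrNxO', '.-u', ' 1Uxg9PR']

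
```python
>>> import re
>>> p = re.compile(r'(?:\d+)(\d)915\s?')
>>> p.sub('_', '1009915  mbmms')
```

'_ mbmms'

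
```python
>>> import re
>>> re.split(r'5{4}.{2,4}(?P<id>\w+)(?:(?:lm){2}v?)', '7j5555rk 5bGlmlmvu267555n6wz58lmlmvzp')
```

['7j', 'bGlmlmvu267555n6wz58', 'zp']

This matches exactly 4 of the literal '5', then 2 to 4 of any character; then one or more of a word character (captured as 'id'); then the literal 'lm' repeated 2 times, then optionally the literal 'v' (non-capturing group).
Matches to split on: at [2:35] → '5555rk 5bGlmlmvu267555n6wz58lmlmv'.
With a capturing group present, the delimiter's captured portion is kept in the result list.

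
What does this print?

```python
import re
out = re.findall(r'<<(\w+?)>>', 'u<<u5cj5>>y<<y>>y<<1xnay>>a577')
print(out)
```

Walking the string: at [1:10] match '<<u5cj5>>', group 1 = 'u5cj5'; at [11:16] match '<<y>>', group 1 = 'y'; at [17:26] match '<<1xnay>>', group 1 = '1xnay'.
Because there's exactly one group, `findall` drops the full match and keeps group 1 from each hit.

['u5cj5', 'y', '1xnay']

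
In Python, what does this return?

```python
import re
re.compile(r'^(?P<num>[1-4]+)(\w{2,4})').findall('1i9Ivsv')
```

Multiple groups make `findall` return tuples — one 2-tuple for the one match.

[('1', 'i9Iv')]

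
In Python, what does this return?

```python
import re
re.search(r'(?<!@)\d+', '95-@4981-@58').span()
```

Because the assertion is negative and zero-width, positions next to the forbidden text are skipped.
Unlike `match`, `search` isn't anchored — it looks for the pattern anywhere in the string.
The match spans [0:2] → '95'.

(0, 2)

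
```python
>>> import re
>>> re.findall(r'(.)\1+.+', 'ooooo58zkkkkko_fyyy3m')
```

The backreference `\1` re-matches whatever the first group consumed, character for character.
`findall` collects group 1 from the one match (1 total).

['o']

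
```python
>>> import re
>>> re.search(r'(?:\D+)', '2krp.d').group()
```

'krp.d'

The pattern matches one or more of a non-digit (non-capturing group).
Unlike `match`, `search` isn't anchored — it looks for the pattern anywhere in the string.
The match spans [1:6] → 'krp.d'.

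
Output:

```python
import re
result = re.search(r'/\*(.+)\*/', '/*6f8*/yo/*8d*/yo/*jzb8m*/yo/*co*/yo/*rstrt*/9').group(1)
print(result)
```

The match spans [0:45] → '/*6f8*/yo/*8d*/yo/*jzb8m*/yo/*co*/yo/*rstrt*/'.
Captured: group 1 = '6f8*/yo/*8d*/yo/*jzb8m*/yo/*co*/yo/*rstrt'.

6f8*/yo/*8d*/yo/*jzb8m*/yo/*co*/yo/*rstrt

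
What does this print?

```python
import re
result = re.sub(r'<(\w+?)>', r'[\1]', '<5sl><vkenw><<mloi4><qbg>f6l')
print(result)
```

`\1` in the replacement pulls in group 1's text for each match.

[5sl][vkenw]<[mloi4][qbg]f6l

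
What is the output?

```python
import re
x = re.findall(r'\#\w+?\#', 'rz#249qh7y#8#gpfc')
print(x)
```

Scanning left to right: at [2:11] → '#249qh7y#'.
Since nothing is captured, `findall` lists the 1 matched substring directly.

['#249qh7y#']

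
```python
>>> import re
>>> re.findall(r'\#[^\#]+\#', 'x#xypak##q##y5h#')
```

['#xypak#', '#q#', '#y5h#']

Matches: at [1:8] → '#xypak#'; at [8:11] → '#q#'; at [11:16] → '#y5h#'.
With no groups in the pattern, `findall` gives back each whole match — 3 here.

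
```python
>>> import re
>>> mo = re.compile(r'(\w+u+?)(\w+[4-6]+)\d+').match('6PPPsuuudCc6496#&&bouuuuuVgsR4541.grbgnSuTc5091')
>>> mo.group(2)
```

'dCc64'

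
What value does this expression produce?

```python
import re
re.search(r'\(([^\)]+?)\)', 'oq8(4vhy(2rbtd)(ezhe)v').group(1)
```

'4vhy(2rbtd'

`search` walks the string left to right and returns the first match it finds.
The match spans [3:15] → '(4vhy(2rbtd)'.
Captured: group 1 = '4vhy(2rbtd'.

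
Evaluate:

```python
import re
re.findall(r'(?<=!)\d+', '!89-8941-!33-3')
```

['89', '33']

The positive lookaround only admits positions where the adjacent text matches; those characters stay outside the span.
Walking the string: at [1:3] → '89'; at [10:12] → '33'.
Since nothing is captured, `findall` lists the 2 matched substrings directly.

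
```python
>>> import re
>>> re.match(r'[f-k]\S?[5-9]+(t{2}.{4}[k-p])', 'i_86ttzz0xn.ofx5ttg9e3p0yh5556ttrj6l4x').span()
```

`re.match` only tries the pattern at the start of the string.
The match spans [0:11] → 'i_86ttzz0xn'.

(0, 11)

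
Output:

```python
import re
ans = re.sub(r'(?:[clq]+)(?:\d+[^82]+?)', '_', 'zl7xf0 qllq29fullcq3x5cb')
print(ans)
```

z_f0 _u_5cb

A non-greedy quantifier consumes as few characters as it can — just enough that the remainder of the pattern still matches from where it stops; whatever follows it matches normally.
Every occurrence is swapped for '_'.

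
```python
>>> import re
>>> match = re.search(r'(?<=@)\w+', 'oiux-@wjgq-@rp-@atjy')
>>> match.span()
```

(6, 10)

Because the assertion is zero-width, the text it checks is not consumed and won't appear in the result.
Unlike `match`, `search` isn't anchored — it looks for the pattern anywhere in the string.
The match spans [6:10] → 'wjgq'.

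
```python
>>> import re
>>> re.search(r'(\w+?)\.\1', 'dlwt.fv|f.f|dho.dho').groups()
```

('f',)

The match spans [8:11] → 'f.f'.
Captured: group 1 = 'f'.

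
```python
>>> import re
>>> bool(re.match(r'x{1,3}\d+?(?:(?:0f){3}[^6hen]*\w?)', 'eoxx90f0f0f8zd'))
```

`re.match` only tries the pattern at the start of the string.
Here the pattern fails at index 0, so the call returns None, and `bool(None)` is False.

False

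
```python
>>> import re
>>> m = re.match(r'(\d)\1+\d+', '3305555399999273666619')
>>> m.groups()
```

('3',)

A backreference is literal: `\1` must see the identical characters the first group matched.
`re.match` only tries the pattern at the start of the string.
The match spans [0:22] → '3305555399999273666619'.
Captured: group 1 = '3'.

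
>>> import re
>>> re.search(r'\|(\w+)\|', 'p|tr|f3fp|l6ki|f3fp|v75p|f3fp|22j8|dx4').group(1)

The match spans [1:5] → '|tr|'.
Captured: group 1 = 'tr'.

'tr'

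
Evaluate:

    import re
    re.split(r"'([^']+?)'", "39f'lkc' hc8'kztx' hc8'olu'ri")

['39f', 'lkc', ' hc8', 'kztx', ' hc8', 'olu', 'ri']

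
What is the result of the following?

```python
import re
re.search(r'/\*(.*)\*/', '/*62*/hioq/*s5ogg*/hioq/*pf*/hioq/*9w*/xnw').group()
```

'/*62*/hioq/*s5ogg*/hioq/*pf*/hioq/*9w*/'

`re.search` scans for the first position where the pattern succeeds.
The match spans [0:39] → '/*62*/hioq/*s5ogg*/hioq/*pf*/hioq/*9w*/'.
Captured: group 1 = '62*/hioq/*s5ogg*/hioq/*pf*/hioq/*9w'.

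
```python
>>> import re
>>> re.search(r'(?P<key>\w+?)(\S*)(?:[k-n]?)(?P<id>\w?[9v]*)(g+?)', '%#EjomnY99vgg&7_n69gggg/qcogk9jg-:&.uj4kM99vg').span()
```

(2, 45)

Pattern: one or more of a word character (lazy) (captured as 'key'); then zero or more of a non-whitespace character (captured); then optionally a character in [k-n] (non-capturing group); then optionally a word character, then zero or more of one of [9v] (captured as 'id'); then one or more of a literal 'g' (lazy) (captured).
The match spans [2:45] → 'EjomnY99vgg&7_n69gggg/qcogk9jg-:&.uj4kM99vg'.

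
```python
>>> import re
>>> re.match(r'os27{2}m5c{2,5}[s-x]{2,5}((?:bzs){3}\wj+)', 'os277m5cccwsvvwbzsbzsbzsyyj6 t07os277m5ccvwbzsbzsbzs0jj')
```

None

Pattern: the literal 'os2', then exactly 2 of a literal '7', then the literal 'm5'; then 2 to 5 of the literal 'c', then 2 to 5 of a character in [s-x]; then the literal 'bzs' repeated 3 times, then a word character, then one or more of a literal 'j' (captured).
`re.match` only tries the pattern at the start of the string.
Here the pattern fails at index 0, so the call returns None.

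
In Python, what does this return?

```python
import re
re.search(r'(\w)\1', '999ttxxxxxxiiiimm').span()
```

The backreference `\1` re-matches whatever the first group consumed, character for character.
`re.search` scans for the first position where the pattern succeeds.
The match spans [0:2] → '99'.
Captured: group 1 = '9'.

(0, 2)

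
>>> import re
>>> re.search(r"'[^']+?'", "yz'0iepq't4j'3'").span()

(2, 9)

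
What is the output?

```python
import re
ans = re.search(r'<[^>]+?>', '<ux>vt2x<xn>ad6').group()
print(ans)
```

<ux>

The match spans [0:4] → '<ux>'.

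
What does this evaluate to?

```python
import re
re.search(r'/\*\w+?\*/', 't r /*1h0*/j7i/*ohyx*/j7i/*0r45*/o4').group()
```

`re.search` tries every starting position until one works.
The match spans [4:11] → '/*1h0*/'.

'/*1h0*/'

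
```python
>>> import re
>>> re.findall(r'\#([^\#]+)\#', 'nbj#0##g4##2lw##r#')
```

['0', 'g4', '2lw', 'r']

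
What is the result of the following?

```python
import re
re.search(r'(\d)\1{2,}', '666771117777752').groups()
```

The match spans [0:3] → '666'.
Captured: group 1 = '6'.

('6',)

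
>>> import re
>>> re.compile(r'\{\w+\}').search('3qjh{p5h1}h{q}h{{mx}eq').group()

`search` walks the string left to right and returns the first match it finds.
The match spans [4:10] → '{p5h1}'.

'{p5h1}'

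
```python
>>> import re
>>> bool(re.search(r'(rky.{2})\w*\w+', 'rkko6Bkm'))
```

False

Here no position works, so the call returns None, and `bool(None)` is False.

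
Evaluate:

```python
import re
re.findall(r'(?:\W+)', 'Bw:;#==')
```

[':;#==']

The pattern matches one or more of a non-word character (non-capturing group).
Matches: at [2:7] → ':;#=='.
`findall` yields the raw match text (1 of them) because the pattern has no groups.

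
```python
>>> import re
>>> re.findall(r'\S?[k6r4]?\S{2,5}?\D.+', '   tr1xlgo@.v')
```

['tr1xlgo@.v']

The pattern matches optionally a non-whitespace character, then optionally one of [k6r4], then 2 to 5 of a non-whitespace character (lazy); then a non-digit, then one or more of any character.
Scanning left to right: at [3:13] → 'tr1xlgo@.v'.
Since nothing is captured, `findall` lists the 1 matched substring directly.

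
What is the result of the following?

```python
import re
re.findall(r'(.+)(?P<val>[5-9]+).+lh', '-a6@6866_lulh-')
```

[('-a6@686', '6')]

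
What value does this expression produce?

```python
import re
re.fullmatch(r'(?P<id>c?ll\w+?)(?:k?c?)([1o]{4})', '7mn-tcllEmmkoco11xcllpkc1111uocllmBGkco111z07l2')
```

None

This matches optionally the literal 'c', then the literal 'll', then one or more of a word character (lazy) (captured as 'id'); then optionally the literal 'k', then optionally a literal 'c' (non-capturing group); then exactly 4 of one of [1o] (captured).
`fullmatch` succeeds only if the pattern covers the string from start to end.
Here the string isn't matched end-to-end, so the call returns None.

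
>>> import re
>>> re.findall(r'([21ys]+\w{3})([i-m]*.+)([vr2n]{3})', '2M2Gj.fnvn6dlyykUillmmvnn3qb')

[('2M2G', 'j.fnvn6dlyykUillmm', 'vnn')]

This matches one or more of one of [21ys], then exactly 3 of a word character (captured); then zero or more of a character in [i-m], then one or more of any character (captured); then exactly 3 of one of [vr2n] (captured).
Scanning left to right: at [0:25] match '2M2Gj.fnvn6dlyykUillmmvnn', groups = ('2M2G', 'j.fnvn6dlyykUillmm', 'vnn').
Multiple groups make `findall` return tuples — one 3-tuple for the one match.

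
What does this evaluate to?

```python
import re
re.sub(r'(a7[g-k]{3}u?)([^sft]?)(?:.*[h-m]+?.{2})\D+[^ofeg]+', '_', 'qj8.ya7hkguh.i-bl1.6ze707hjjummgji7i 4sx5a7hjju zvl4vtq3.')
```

'qj8.y_'

The pattern matches the literal 'a7', then exactly 3 of a character in [g-k], then optionally the literal 'u' (captured); then optionally any character except [sft] (captured); then zero or more of any character, then one or more of a character in [h-m] (lazy), then exactly 2 of any character (non-capturing group); then one or more of a non-digit; then one or more of any character except [ofeg].
Matches: at [5:57] → 'a7hkguh.i-bl1.6ze707hjjummgji7i 4sx5a7hjju zvl4vtq3.'.
Every occurrence is swapped for '_'.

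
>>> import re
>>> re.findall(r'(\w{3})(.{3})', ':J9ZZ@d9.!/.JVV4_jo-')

This matches exactly 3 of a word character (captured); then exactly 3 of any character (captured).
2 groups means each result is a tuple of 2 captured strings — 2 here.

[('J9Z', 'Z@d'), ('JVV', '4_j')]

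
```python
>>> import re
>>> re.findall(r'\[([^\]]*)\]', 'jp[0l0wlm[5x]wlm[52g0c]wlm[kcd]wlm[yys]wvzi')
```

`findall` collects group 1 from each match (4 total).

['0l0wlm[5x', '52g0c', 'kcd', 'yys']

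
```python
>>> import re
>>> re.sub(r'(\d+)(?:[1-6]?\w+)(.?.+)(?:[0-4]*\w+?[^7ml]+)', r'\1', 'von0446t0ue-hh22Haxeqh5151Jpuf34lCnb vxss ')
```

This matches one or more of a digit (captured); then optionally a character in [1-6], then one or more of a word character (non-capturing group); then optionally any character, then one or more of any character (captured); then zero or more of a character in [0-4], then one or more of a word character (lazy), then one or more of any character except [7ml] (non-capturing group).
Matches: at [3:42] → '0446t0ue-hh22Haxeqh5151Jpuf34lCnb vxss '.
The replacement refers to a captured group, so each match is rewritten using its own captured text.

'von0446'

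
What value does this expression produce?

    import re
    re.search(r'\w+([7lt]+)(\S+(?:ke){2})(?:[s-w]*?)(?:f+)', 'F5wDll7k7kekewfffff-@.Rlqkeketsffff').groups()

The match spans [0:35] → 'F5wDll7k7kekewfffff-@.Rlqkeketsffff'.
Captured: group 1 = '7', group 2 = 'kekewfffff-@.Rlqkeke'.

('7', 'kekewfffff-@.Rlqkeke')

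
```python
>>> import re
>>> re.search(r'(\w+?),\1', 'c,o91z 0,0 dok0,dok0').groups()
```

('0',)

`\1` has to match the exact text group 1 already captured.
`re.search` scans for the first position where the pattern succeeds.
The match spans [7:10] → '0,0'.
Captured: group 1 = '0'.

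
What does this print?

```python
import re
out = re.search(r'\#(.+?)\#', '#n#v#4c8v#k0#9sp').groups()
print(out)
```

('n',)

`search` walks the string left to right and returns the first match it finds.
The match spans [0:3] → '#n#'.
Captured: group 1 = 'n'.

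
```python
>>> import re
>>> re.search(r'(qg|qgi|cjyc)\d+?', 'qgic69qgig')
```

None

Unlike `match`, `search` isn't anchored — it looks for the pattern anywhere in the string.
Here nothing in the string fits, so the call returns None.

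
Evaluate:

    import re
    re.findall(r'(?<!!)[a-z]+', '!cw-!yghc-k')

['w', 'ghc', 'k']

`(?!…)`/`(?<!…)` only lets a position through if the neighbouring text does NOT match; no characters are consumed.
No capturing groups, so `findall` returns the 3 full match strings.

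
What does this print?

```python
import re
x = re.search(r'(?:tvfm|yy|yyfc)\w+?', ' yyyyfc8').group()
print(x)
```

yyy

Unlike `match`, `search` isn't anchored — it looks for the pattern anywhere in the string.
The match spans [1:4] → 'yyy'.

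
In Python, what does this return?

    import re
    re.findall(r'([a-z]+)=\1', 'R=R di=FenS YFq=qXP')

['q']

`\1` is not a pattern — it's the concrete string captured by group 1, re-applied verbatim.
Walking the string: at [14:17] match 'q=q', group 1 = 'q'.
Because there's exactly one group, `findall` drops the full match and keeps group 1 from the one hit.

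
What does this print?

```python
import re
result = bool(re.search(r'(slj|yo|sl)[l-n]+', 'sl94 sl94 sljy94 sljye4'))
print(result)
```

Unlike `match`, `search` isn't anchored — it looks for the pattern anywhere in the string.
Here no position works, so the call returns None, and `bool(None)` is False.

False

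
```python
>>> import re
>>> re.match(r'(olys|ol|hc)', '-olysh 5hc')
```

None

With `match`, the pattern is implicitly anchored at the beginning.
Here the string doesn't start with a match, so the call returns None.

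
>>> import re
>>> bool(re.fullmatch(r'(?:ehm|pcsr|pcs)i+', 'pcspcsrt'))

False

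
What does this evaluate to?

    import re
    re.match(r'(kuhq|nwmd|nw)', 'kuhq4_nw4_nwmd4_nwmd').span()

`re.match` won't scan ahead — the pattern has to work from the very first character.
The match spans [0:4] → 'kuhq'.
Captured: group 1 = 'kuhq'.

(0, 4)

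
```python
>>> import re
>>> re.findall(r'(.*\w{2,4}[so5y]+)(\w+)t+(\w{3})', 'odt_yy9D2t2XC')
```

Pattern: zero or more of any character, then 2 to 4 of a word character, then one or more of one of [so5y] (captured); then one or more of a word character (captured); then one or more of a literal 't'; then exactly 3 of a word character (captured).
With 3 capturing groups, `findall` returns a 3-tuple per match.

[('odt_yy', '9D2', '2XC')]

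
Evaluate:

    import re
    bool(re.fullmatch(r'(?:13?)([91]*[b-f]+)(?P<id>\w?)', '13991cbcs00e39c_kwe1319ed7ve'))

Pattern: the literal '1', then optionally the literal '3' (non-capturing group); then zero or more of one of [91], then one or more of a character in [b-f] (captured); then optionally a word character (captured as 'id').
`re.fullmatch` is like wrapping the pattern in `^…$` (in single-line mode).
Here the string isn't matched end-to-end, so the call returns None, and `bool(None)` is False.

False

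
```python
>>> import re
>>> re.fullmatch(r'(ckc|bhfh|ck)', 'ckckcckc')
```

None

`re.fullmatch` requires the pattern to consume the entire string.
Here the pattern can't cover the whole string, so the call returns None.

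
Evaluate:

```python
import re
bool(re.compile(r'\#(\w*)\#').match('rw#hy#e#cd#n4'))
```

False

`re.match` won't scan ahead — the pattern has to work from the very first character.
Here the pattern fails at index 0, so the call returns None, and `bool(None)` is False.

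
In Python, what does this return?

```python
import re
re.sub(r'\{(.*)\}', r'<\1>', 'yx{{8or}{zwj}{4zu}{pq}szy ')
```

`\1` in the replacement pulls in group 1's text for each match.

'yx<{8or}{zwj}{4zu}{pq>szy '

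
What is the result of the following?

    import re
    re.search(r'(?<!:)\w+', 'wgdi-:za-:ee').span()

`(?!…)`/`(?<!…)` only lets a position through if the neighbouring text does NOT match; no characters are consumed.
`search` walks the string left to right and returns the first match it finds.
The match spans [0:4] → 'wgdi'.

(0, 4)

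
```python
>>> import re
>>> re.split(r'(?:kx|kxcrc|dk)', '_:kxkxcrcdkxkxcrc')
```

['_:', '', 'crc', 'x', 'crc']

Branches in `(...|...)` are attempted left-to-right; the first branch that allows the whole pattern to succeed is taken.
Matches to split on: at [2:4] → 'kx'; at [4:6] → 'kx'; at [9:11] → 'dk'; at [12:14] → 'kx'.
Splitting on the pattern gives 5 pieces.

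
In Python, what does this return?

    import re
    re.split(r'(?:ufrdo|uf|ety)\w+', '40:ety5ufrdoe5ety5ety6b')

['40:', '']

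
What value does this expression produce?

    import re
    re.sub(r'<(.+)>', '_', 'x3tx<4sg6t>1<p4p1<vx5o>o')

'x3tx_o'

`sub` substitutes '_' at each match site.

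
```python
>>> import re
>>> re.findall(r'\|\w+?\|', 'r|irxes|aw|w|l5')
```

['|irxes|', '|w|']

Walking the string: at [1:8] → '|irxes|'; at [10:13] → '|w|'.
`findall` yields the raw match text (2 of them) because the pattern has no groups.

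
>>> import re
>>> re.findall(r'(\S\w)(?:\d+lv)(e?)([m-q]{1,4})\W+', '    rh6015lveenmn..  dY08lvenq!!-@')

[('dY', 'e', 'nq')]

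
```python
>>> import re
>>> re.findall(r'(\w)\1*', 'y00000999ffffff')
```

`\1` is not a pattern — it's the concrete string captured by group 1, re-applied verbatim.
Because there's exactly one group, `findall` drops the full match and keeps group 1 from each hit.

['y', '0', '9', 'f']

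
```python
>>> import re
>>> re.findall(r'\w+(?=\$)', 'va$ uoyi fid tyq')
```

['va']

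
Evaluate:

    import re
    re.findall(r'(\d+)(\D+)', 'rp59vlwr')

Pattern: one or more of a digit (captured); then one or more of a non-digit (captured).
Scanning left to right: at [2:8] match '59vlwr', groups = ('59', 'vlwr').
With 2 capturing groups, `findall` returns a 2-tuple per match.

[('59', 'vlwr')]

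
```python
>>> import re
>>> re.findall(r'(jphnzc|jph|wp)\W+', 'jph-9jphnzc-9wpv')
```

['jph', 'jphnzc']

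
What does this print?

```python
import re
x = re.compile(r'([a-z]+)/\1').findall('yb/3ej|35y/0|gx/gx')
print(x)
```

The backreference `\1` re-matches whatever the first group consumed, character for character.
Walking the string: at [13:18] match 'gx/gx', group 1 = 'gx'.
With a single group, `findall` returns only what that group captured — 1 item.

['gx']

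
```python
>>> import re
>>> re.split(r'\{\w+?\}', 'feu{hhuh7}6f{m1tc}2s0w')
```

['feu', '6f', '2s0w']

Matches to split on: at [3:10] → '{hhuh7}'; at [12:18] → '{m1tc}'.
`split` removes every match and returns the 3 fragments in between.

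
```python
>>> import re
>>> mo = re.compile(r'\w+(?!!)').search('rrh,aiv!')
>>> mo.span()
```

(0, 3)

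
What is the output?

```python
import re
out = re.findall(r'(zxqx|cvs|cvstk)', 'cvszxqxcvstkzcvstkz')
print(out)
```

['cvs', 'zxqx', 'cvs', 'cvs']

The regex engine tests alternatives in the order written; an earlier branch that matches wins even if a later one would match more.
Walking the string: at [0:3] match 'cvs', group 1 = 'cvs'; at [3:7] match 'zxqx', group 1 = 'zxqx'; at [7:10] match 'cvs', group 1 = 'cvs'; at [13:16] match 'cvs', group 1 = 'cvs'.
One capturing group, so `findall` returns just the captured substring from each match — 4 in all.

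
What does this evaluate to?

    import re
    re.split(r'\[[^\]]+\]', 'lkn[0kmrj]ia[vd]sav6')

['lkn', 'ia', 'sav6']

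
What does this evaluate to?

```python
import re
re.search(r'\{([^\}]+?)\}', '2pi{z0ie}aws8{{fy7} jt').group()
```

The match spans [3:9] → '{z0ie}'.

'{z0ie}'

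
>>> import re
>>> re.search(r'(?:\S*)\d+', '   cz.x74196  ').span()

Pattern: zero or more of a non-whitespace character (non-capturing group); then one or more of a digit.
Unlike `match`, `search` isn't anchored — it looks for the pattern anywhere in the string.
The match spans [3:12] → 'cz.x74196'.

(3, 12)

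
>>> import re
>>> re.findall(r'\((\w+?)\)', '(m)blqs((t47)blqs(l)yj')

Walking the string: at [0:3] match '(m)', group 1 = 'm'; at [8:13] match '(t47)', group 1 = 't47'; at [17:20] match '(l)', group 1 = 'l'.
With a single group, `findall` returns only what that group captured — 3 items.

['m', 't47', 'l']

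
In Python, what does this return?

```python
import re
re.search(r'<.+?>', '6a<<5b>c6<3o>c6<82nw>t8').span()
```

(2, 7)

A non-greedy quantifier consumes as few characters as it can — just enough that the remainder of the pattern still matches from where it stops; whatever follows it matches normally.
`re.search` scans for the first position where the pattern succeeds.
The match spans [2:7] → '<<5b>'.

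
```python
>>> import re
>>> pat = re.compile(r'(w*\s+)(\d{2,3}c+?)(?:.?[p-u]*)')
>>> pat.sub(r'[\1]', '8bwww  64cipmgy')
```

'8b[www  ]mgy'

The pattern matches zero or more of the literal 'w', then one or more of whitespace (captured); then 2 to 3 of a digit, then one or more of the literal 'c' (lazy) (captured); then optionally any character, then zero or more of a character in [p-u] (non-capturing group).
Matches: at [2:12] → 'www  64cip'.
Each match is replaced using the text its own group 1 captured.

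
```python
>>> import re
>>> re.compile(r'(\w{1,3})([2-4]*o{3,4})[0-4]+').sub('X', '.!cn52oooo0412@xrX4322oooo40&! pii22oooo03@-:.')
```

'.!X@X&! X@-:.'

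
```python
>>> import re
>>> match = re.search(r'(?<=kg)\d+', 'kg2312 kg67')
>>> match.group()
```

'2312'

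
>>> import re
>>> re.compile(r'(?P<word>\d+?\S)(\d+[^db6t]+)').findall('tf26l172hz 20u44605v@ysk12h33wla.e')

[('26l', '172hz 20u44'), ('60', '5v@ysk12h33wla.e')]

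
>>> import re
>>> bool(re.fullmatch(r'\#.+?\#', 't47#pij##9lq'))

False

For `fullmatch`, every character of the input must be accounted for by the pattern.
Here the pattern can't cover the whole string, so the call returns None, and `bool(None)` is False.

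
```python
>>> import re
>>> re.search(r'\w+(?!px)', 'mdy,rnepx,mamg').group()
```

'mdy'

The negative lookahead/lookbehind blocks any match where the forbidden context is present.
`search` walks the string left to right and returns the first match it finds.
The match spans [0:3] → 'mdy'.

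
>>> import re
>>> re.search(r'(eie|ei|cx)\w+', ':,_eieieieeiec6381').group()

'eieieieeiec6381'

`re.search` scans for the first position where the pattern succeeds.
The match spans [3:18] → 'eieieieeiec6381'.
Captured: group 1 = 'eie'.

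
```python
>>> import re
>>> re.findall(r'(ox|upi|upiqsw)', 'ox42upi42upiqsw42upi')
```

Alternation isn't longest-match — the leftmost alternative that fits at this position is chosen.
Because there's exactly one group, `findall` drops the full match and keeps group 1 from each hit.

['ox', 'upi', 'upi', 'upi']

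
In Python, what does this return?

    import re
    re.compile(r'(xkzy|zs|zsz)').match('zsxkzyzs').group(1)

'zs'

The match spans [0:2] → 'zs'.
Captured: group 1 = 'zs'.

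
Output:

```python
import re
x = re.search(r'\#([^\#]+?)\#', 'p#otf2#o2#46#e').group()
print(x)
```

#otf2#

`re.search` scans for the first position where the pattern succeeds.
The match spans [1:7] → '#otf2#'.
Captured: group 1 = 'otf2'.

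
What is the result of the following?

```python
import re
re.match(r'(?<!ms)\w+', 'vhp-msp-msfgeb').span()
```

(0, 3)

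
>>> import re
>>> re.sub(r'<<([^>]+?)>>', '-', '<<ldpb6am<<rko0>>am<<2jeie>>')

`sub` substitutes '-' at each match site.

'-am-'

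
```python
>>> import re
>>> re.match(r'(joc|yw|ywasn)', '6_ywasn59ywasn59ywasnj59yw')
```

None

With `match`, the pattern is implicitly anchored at the beginning.
Here the pattern fails at index 0, so the call returns None.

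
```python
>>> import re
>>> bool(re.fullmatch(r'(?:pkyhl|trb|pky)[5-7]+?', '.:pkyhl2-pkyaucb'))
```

False

`fullmatch` succeeds only if the pattern covers the string from start to end.
Here the string isn't matched end-to-end, so the call returns None, and `bool(None)` is False.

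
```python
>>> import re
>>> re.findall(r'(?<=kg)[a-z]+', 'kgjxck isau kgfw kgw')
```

['jxck', 'fw', 'w']

The lookaround is zero-width — it requires the adjacent text to match without consuming it, so the asserted text isn't part of the match.
Scanning left to right: at [2:6] → 'jxck'; at [14:16] → 'fw'; at [19:20] → 'w'.
No capturing groups, so `findall` returns the 3 full match strings.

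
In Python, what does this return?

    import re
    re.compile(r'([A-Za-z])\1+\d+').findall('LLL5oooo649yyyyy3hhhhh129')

A backreference is literal: `\1` must see the identical characters the first group matched.
Scanning left to right: at [0:4] match 'LLL5', group 1 = 'L'; at [4:11] match 'oooo649', group 1 = 'o'; at [11:17] match 'yyyyy3', group 1 = 'y'; at [17:25] match 'hhhhh129', group 1 = 'h'.
Because there's exactly one group, `findall` drops the full match and keeps group 1 from each hit.

['L', 'o', 'y', 'h']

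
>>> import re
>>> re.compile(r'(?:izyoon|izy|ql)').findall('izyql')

['izy', 'ql']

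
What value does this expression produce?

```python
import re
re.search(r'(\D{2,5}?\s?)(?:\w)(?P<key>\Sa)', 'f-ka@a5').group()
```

The pattern matches 2 to 5 of a non-digit (lazy), then optionally whitespace (captured); then a word character (non-capturing group); then a non-whitespace character, then a literal 'a' (captured as 'key').
`re.search` scans for the first position where the pattern succeeds.
The match spans [0:6] → 'f-ka@a'.
Captured: group 1 = 'f-k', group 2 = '@a'.

'f-ka@a'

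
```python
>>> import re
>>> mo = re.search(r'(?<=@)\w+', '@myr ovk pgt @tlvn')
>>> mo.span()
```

(1, 4)

Lookahead/lookbehind check context without consuming it, so the matched span excludes the asserted characters.
The match spans [1:4] → 'myr'.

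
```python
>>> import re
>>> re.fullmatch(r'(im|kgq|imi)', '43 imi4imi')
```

None

`fullmatch` succeeds only if the pattern covers the string from start to end.
Here there's no way to consume every character, so the call returns None.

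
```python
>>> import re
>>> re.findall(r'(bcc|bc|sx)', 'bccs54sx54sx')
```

['bcc', 'sx', 'sx']

Alternation tries branches left to right and keeps the first one that lets the overall match succeed at that position.
One capturing group, so `findall` returns just the captured substring from each match — 3 in all.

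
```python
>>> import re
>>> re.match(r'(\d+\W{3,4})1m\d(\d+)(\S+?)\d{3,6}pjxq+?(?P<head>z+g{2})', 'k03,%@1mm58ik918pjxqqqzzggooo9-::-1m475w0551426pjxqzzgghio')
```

None

This matches one or more of a digit, then 3 to 4 of a non-word character (captured); then the literal '1m', then a digit; then one or more of a digit (captured); then one or more of a non-whitespace character (lazy) (captured); then 3 to 6 of a digit, then the literal 'pjx', then one or more of the literal 'q' (lazy); then one or more of the literal 'z', then exactly 2 of the literal 'g' (captured as 'head').
`match` is anchored at position 0; if the pattern doesn't fit there, it returns None.
Here the string doesn't start with a match, so the call returns None.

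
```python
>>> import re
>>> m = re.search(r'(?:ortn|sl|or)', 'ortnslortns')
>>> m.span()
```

(0, 4)

Alternation isn't longest-match — the leftmost alternative that fits at this position is chosen.
Unlike `match`, `search` isn't anchored — it looks for the pattern anywhere in the string.
The match spans [0:4] → 'ortn'.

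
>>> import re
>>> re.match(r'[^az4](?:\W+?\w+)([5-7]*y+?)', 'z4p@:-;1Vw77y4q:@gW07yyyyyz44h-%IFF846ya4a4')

`match` is anchored at position 0; if the pattern doesn't fit there, it returns None.
Here the string doesn't start with a match, so the call returns None.

None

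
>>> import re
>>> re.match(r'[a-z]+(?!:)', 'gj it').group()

'gj'

The negative lookahead/lookbehind blocks any match where the forbidden context is present.
`re.match` only tries the pattern at the start of the string.
The match spans [0:2] → 'gj'.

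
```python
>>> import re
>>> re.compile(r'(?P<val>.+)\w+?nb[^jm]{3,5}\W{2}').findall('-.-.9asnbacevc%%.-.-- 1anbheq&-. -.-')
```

['-.-.9asnbacevc%%.-.-- 1']

Pattern: one or more of any character (captured as 'val'); then one or more of a word character (lazy); then the literal 'nb', then 3 to 5 of any character except [jm], then exactly 2 of a non-word character.
Matches: at [0:33] match '-.-.9asnbacevc%%.-.-- 1anbheq&-. ', group 1 = '-.-.9asnbacevc%%.-.-- 1'.
With a single group, `findall` returns only what that group captured — 1 item.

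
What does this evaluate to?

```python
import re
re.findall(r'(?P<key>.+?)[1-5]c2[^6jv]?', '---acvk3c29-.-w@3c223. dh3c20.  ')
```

['---acvk', '-.-w@', '3. dh']

The pattern matches one or more of any character (lazy) (captured as 'key'); then a character in [1-5], then the literal 'c2'; then optionally any character except [6jv].
Because the quantifier is non-greedy, it stops expanding at the earliest point where the rest of the pattern can succeed.
Scanning left to right: at [0:11] match '---acvk3c29', group 1 = '---acvk'; at [11:20] match '-.-w@3c22', group 1 = '-.-w@'; at [20:29] match '3. dh3c20', group 1 = '3. dh'.
One capturing group, so `findall` returns just the captured substring from each match — 3 in all.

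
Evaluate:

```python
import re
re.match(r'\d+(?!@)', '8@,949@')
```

`re.match` won't scan ahead — the pattern has to work from the very first character.
Here the string doesn't start with a match, so the call returns None.

None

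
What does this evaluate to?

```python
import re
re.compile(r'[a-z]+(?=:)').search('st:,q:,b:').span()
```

The `(?=…)`/`(?<=…)` assertion just peeks at neighbouring text; it doesn't advance the match position.
The match spans [0:2] → 'st'.

(0, 2)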